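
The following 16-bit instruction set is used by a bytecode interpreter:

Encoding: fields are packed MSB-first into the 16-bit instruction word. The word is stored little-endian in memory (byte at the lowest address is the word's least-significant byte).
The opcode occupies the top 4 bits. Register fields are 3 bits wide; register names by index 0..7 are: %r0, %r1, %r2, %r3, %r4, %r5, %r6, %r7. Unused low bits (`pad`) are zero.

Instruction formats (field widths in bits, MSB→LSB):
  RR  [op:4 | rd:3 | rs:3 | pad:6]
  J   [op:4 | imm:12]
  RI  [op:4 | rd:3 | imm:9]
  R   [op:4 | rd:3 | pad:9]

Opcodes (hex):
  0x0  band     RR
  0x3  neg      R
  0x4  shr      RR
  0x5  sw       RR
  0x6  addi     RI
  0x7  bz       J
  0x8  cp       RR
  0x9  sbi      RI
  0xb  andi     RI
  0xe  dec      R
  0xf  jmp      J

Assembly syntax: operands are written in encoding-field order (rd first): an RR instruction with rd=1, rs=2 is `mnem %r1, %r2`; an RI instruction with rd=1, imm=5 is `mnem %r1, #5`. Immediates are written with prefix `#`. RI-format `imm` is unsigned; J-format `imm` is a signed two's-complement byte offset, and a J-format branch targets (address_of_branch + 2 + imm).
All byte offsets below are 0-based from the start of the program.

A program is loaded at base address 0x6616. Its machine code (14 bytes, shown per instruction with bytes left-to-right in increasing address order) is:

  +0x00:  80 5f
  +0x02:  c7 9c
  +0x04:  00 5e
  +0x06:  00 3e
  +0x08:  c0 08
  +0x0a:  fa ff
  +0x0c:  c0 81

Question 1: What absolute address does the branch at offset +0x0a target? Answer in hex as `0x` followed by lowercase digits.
@+0a  little-endian(fa ff) = 0xfffa
  top 4b → 0xf → jmp [J]
  imm@[11:0]=0xffa (s12→-6) ⇒ #-6
  target = base 0x6616 + off 0x0a + 2 + imm -6 = 0x661c

0x661c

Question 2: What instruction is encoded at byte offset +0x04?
sw %r7, %r0

[04] 00 5e → 0x5e00
  opcode bits[15:12]=0x5: sw/RR
  [11:9] rd=7 = %r7
  [8:6] rs=0 = %r0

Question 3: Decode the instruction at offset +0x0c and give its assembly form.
cp %r0, %r7

[0c] c0 81 → 0x81c0
  top 4b → 0x8 → cp [RR]
  [11:9] rd=0 = %r0
  [8:6] rs=7 = %r7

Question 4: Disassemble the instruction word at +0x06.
neg %r7

off 0x06: read 00 3e as little → 0x3e00
  op=0x3e00>>12=0x3 ⇒ neg (R)
  [11:9] rd=7 = %r7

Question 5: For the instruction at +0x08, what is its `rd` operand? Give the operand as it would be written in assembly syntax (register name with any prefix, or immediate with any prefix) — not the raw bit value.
@+08  little-endian(c0 08) = 0x08c0
  op=0x08c0>>12=0x0 ⇒ band (RR)
  rd: (w>>9)&0x7=0x4 → %r4
  rs: (w>>6)&0x7=0x3 → %r3

%r4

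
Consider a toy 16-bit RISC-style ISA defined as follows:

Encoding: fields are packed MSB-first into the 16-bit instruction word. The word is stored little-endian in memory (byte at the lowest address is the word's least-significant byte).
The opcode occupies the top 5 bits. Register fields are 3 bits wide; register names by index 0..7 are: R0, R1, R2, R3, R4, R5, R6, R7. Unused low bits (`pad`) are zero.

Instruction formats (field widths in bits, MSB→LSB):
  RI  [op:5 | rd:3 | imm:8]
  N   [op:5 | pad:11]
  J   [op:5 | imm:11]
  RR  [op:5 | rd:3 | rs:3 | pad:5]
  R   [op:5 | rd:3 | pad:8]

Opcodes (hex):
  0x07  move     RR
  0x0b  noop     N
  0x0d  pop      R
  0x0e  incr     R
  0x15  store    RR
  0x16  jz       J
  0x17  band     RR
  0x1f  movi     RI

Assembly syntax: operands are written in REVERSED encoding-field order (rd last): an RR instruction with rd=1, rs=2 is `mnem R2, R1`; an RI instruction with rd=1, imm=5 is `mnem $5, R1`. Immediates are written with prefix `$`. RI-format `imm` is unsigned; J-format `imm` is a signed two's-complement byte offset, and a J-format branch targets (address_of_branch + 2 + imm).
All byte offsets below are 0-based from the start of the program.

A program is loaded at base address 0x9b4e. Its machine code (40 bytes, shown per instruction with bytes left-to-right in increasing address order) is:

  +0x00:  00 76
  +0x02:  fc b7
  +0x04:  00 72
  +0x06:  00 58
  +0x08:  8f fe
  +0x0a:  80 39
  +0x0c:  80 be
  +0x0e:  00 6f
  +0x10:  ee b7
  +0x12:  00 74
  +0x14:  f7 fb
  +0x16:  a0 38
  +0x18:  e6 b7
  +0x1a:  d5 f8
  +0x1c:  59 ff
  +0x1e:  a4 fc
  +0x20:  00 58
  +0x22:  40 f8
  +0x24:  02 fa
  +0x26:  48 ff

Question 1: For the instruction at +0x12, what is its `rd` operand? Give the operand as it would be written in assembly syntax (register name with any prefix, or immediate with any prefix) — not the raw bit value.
off 0x12: read 00 74 as little → 0x7400
  top 5b → 0xe → incr [R]
  rd@[10:8]=0x4 ⇒ R4

R4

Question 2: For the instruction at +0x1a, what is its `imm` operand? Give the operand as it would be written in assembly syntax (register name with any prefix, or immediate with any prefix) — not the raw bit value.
@+1a  little-endian(d5 f8) = 0xf8d5
  opcode bits[15:11]=0x1f: movi/RI
  rd: (w>>8)&0x7=0x0 → R0
  imm: (w>>0)&0xff=0xd5 → $213

$213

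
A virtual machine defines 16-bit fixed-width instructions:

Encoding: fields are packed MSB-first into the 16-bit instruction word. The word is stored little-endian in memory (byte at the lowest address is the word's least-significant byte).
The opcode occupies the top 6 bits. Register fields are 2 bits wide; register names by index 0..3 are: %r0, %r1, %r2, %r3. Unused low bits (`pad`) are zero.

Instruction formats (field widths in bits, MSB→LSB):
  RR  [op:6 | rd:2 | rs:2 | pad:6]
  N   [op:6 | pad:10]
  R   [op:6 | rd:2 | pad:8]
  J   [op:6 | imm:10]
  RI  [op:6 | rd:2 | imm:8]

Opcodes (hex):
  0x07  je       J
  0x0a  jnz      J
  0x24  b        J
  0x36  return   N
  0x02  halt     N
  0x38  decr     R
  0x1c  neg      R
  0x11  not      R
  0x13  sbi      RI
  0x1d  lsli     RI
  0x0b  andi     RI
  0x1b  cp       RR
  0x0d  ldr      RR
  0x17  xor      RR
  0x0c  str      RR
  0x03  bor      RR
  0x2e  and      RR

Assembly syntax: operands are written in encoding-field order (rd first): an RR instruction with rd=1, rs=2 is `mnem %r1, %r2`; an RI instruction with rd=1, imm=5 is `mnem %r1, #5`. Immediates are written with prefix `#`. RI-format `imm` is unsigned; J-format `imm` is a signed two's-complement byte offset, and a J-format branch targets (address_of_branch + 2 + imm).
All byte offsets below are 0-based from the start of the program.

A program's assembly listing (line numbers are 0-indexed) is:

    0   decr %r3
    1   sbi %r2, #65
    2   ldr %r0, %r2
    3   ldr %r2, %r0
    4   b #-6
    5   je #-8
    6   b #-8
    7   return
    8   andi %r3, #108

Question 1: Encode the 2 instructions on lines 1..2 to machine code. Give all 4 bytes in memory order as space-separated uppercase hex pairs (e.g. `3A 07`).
41 4E 80 34

line 1 (sbi): pack op=0x13:6|rd=2:2|imm=65:8 = 0x4e41; little→ 41 4e
line 2 (ldr): pack op=0xd:6|rd=0:2|rs=2:2|pad=0:6 = 0x3480; little→ 80 34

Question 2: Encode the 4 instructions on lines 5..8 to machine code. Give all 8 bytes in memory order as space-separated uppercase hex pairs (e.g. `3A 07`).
F8 1F F8 93 00 D8 6C 2F

line 5 (je): pack op=0x7:6|imm=-8:10 = 0x1ff8; little→ f8 1f
line 6 (b): pack op=0x24:6|imm=-8:10 = 0x93f8; little→ f8 93
line 7 (return): pack op=0x36:6|pad=0:10 = 0xd800; little→ 00 d8
line 8 (andi): pack op=0xb:6|rd=3:2|imm=108:8 = 0x2f6c; little→ 6c 2f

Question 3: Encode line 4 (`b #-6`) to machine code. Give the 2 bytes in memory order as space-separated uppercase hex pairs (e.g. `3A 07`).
FA 93

L4: b op=0x24:6|imm=-6:10 ⇒ 0x93fa ⇒ little fa 93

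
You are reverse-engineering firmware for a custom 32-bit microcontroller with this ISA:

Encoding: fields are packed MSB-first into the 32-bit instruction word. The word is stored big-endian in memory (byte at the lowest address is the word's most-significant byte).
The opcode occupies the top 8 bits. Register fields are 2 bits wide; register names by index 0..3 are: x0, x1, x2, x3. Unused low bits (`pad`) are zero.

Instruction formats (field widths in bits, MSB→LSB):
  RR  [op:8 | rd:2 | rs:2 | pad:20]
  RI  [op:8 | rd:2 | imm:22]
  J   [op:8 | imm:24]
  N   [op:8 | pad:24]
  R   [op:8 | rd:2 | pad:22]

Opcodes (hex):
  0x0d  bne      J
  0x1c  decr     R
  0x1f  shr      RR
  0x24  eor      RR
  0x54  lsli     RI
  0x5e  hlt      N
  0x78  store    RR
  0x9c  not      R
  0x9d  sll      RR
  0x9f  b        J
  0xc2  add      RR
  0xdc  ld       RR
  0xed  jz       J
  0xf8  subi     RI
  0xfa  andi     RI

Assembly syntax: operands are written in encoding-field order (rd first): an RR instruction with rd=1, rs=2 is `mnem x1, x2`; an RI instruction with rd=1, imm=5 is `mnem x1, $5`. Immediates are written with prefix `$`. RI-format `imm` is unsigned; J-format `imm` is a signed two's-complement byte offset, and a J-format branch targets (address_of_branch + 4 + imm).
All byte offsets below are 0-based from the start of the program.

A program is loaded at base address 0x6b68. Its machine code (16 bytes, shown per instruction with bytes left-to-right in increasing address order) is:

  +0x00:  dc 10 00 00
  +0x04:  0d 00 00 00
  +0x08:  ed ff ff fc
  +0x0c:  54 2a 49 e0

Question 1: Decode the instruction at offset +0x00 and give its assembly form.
ld x0, x1

@+00  big-endian(dc 10 00 00) = 0xdc100000
  opcode bits[31:24]=0xdc: ld/RR
  rd@[23:22]=0x0 ⇒ x0
  rs@[21:20]=0x1 ⇒ x1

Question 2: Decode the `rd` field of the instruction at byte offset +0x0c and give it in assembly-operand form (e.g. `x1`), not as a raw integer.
off 0x0c: read 54 2a 49 e0 as big → 0x542a49e0
  opcode bits[31:24]=0x54: lsli/RI
  rd@[23:22]=0x0 ⇒ x0
  imm@[21:0]=0x2a49e0 ⇒ $2771424

x0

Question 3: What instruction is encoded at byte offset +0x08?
jz $-4

@+08  big-endian(ed ff ff fc) = 0xedfffffc
  op=0xedfffffc>>24=0xed ⇒ jz (J)
  [23:0] imm=16777212 (s24→-4) = $-4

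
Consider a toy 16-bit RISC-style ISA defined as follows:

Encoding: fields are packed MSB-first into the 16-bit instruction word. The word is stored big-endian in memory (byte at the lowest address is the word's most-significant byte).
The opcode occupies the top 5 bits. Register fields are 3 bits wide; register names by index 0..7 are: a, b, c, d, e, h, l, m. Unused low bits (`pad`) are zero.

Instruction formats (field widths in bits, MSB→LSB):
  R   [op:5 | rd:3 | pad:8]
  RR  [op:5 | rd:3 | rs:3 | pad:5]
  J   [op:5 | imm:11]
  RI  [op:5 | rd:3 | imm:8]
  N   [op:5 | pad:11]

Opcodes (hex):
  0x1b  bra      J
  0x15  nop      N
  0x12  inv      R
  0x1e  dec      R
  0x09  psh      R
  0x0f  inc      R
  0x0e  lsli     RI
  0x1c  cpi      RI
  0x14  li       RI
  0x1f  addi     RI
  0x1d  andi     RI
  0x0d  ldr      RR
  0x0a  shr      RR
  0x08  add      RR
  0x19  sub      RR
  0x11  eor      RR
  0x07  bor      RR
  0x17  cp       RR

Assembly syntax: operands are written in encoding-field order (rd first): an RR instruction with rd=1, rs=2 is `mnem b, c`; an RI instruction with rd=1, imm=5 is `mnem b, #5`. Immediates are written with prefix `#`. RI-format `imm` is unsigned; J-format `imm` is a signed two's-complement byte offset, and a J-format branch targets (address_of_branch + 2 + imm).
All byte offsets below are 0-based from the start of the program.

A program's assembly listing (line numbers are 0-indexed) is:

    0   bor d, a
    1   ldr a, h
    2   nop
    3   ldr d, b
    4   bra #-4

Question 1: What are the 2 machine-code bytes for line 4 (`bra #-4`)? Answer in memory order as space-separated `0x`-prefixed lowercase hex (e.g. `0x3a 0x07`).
line 4 (bra): pack op=0x1b:5|imm=-4:11 = 0xdffc; big→ df fc

0xdf 0xfc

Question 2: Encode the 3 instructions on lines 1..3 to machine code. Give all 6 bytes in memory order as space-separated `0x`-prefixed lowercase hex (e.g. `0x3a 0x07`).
0x68 0xa0 0xa8 0x00 0x6b 0x20

L1: ldr op=0xd:5|rd=0:3|rs=5:3|pad=0:5 ⇒ 0x68a0 ⇒ big 68 a0
L2: nop op=0x15:5|pad=0:11 ⇒ 0xa800 ⇒ big a8 00
L3: ldr op=0xd:5|rd=3:3|rs=1:3|pad=0:5 ⇒ 0x6b20 ⇒ big 6b 20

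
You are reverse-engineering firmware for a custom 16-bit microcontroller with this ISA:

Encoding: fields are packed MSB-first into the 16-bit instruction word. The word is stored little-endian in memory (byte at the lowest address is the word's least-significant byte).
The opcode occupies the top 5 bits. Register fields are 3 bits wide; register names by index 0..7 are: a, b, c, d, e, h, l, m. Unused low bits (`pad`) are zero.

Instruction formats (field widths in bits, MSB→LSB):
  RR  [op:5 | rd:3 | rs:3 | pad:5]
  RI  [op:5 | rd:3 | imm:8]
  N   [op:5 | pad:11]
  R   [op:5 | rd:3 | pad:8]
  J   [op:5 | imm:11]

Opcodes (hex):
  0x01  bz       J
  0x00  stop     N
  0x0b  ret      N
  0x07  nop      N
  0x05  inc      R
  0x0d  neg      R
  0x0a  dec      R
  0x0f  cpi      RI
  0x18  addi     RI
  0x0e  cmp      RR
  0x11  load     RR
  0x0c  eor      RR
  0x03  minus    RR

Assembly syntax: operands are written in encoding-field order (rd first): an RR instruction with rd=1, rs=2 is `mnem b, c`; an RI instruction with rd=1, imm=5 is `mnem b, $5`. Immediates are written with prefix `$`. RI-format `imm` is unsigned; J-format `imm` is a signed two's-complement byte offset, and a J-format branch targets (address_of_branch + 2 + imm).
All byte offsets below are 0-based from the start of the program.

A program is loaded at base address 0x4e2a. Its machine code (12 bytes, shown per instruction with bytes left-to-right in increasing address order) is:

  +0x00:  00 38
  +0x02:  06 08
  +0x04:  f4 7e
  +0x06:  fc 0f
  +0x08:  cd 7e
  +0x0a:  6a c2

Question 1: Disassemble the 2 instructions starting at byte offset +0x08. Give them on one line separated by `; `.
[08] cd 7e → 0x7ecd
  top 5b → 0xf → cpi [RI]
  [10:8] rd=6 = l
  [7:0] imm=205 = $205
[0a] 6a c2 → 0xc26a
  top 5b → 0x18 → addi [RI]
  [10:8] rd=2 = c
  [7:0] imm=106 = $106

cpi l, $205; addi c, $106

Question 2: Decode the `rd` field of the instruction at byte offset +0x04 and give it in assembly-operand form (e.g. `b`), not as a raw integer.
[04] f4 7e → 0x7ef4
  op=0x7ef4>>11=0xf ⇒ cpi (RI)
  [10:8] rd=6 = l
  [7:0] imm=244 = $244

l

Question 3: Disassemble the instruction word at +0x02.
@+02  little-endian(06 08) = 0x0806
  opcode bits[15:11]=0x1: bz/J
  [10:0] imm=6 = $6

bz $6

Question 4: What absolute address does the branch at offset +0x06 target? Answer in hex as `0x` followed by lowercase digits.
@+06  little-endian(fc 0f) = 0x0ffc
  top 5b → 0x1 → bz [J]
  imm@[10:0]=0x7fc (s11→-4) ⇒ $-4
  target = base 0x4e2a + off 0x06 + 2 + imm -4 = 0x4e2e

0x4e2e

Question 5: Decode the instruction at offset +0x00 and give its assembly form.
nop

@+00  little-endian(00 38) = 0x3800
  opcode bits[15:11]=0x7: nop/N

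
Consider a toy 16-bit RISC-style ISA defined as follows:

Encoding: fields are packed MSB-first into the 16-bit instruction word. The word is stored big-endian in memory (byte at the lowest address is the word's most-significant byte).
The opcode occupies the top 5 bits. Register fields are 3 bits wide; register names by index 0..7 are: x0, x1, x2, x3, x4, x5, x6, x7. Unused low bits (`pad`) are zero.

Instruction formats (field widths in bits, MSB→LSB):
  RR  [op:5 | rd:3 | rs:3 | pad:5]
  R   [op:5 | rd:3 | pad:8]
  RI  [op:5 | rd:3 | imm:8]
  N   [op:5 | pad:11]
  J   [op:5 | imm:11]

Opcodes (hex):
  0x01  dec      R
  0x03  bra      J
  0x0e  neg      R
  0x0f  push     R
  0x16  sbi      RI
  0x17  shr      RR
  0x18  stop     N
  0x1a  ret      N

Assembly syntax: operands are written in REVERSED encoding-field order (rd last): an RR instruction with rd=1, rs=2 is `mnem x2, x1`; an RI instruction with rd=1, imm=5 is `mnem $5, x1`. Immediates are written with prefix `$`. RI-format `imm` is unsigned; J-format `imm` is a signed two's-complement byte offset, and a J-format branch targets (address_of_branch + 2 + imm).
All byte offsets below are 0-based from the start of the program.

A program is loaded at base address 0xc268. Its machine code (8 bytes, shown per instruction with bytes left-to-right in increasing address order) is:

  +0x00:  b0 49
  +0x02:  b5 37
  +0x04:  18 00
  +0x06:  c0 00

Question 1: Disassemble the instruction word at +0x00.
[00] b0 49 → 0xb049
  opcode bits[15:11]=0x16: sbi/RI
  rd: (w>>8)&0x7=0x0 → x0
  imm: (w>>0)&0xff=0x49 → $73

sbi $73, x0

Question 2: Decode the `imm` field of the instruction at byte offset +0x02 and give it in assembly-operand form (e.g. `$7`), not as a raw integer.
$55

+0x02: b5 37 ⇒ word 0xb537 (big)
  top 5b → 0x16 → sbi [RI]
  rd: (w>>8)&0x7=0x5 → x5
  imm: (w>>0)&0xff=0x37 → $55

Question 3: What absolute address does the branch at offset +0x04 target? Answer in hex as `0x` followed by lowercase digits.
0xc26e

off 0x04: read 18 00 as big → 0x1800
  op=0x1800>>11=0x3 ⇒ bra (J)
  [10:0] imm=0 = $0
  target = base 0xc268 + off 0x04 + 2 + imm 0 = 0xc26e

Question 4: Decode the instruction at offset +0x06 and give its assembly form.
stop

@+06  big-endian(c0 00) = 0xc000
  op=0xc000>>11=0x18 ⇒ stop (N)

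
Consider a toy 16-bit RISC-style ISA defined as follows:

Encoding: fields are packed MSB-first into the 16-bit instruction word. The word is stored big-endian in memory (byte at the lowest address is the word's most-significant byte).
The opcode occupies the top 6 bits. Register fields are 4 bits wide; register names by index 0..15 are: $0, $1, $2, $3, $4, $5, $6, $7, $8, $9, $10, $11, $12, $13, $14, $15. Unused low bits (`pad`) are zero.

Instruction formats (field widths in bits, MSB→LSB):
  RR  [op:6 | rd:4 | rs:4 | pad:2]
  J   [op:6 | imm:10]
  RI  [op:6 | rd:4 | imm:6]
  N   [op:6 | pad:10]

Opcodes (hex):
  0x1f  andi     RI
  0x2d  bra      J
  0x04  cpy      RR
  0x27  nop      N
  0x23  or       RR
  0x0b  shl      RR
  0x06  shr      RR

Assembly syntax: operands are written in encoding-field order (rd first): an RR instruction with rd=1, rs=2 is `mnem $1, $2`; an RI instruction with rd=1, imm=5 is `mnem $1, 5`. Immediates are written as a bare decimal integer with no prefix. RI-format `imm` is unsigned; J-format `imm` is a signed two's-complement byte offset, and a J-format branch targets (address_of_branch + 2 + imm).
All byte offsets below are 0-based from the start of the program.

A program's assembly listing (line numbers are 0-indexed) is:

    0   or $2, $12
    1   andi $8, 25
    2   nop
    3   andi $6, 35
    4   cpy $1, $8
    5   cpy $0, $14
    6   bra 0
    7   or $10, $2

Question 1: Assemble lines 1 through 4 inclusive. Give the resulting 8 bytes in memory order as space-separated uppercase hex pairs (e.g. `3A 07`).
7E 19 9C 00 7D A3 10 60

1. andi fields op=0x1f:6|rd=8:4|imm=25:6 → word 7e19h → 7e 19
2. nop fields op=0x27:6|pad=0:10 → word 9c00h → 9c 00
3. andi fields op=0x1f:6|rd=6:4|imm=35:6 → word 7da3h → 7d a3
4. cpy fields op=0x4:6|rd=1:4|rs=8:4|pad=0:2 → word 1060h → 10 60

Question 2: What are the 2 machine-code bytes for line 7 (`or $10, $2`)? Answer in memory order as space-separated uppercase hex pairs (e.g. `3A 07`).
8E 88

line 7 (or): pack op=0x23:6|rd=10:4|rs=2:4|pad=0:2 = 0x8e88; big→ 8e 88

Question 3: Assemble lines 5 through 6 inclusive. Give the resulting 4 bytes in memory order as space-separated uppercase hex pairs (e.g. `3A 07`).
L5: cpy op=0x4:6|rd=0:4|rs=14:4|pad=0:2 ⇒ 0x1038 ⇒ big 10 38
L6: bra op=0x2d:6|imm=0:10 ⇒ 0xb400 ⇒ big b4 00

10 38 B4 00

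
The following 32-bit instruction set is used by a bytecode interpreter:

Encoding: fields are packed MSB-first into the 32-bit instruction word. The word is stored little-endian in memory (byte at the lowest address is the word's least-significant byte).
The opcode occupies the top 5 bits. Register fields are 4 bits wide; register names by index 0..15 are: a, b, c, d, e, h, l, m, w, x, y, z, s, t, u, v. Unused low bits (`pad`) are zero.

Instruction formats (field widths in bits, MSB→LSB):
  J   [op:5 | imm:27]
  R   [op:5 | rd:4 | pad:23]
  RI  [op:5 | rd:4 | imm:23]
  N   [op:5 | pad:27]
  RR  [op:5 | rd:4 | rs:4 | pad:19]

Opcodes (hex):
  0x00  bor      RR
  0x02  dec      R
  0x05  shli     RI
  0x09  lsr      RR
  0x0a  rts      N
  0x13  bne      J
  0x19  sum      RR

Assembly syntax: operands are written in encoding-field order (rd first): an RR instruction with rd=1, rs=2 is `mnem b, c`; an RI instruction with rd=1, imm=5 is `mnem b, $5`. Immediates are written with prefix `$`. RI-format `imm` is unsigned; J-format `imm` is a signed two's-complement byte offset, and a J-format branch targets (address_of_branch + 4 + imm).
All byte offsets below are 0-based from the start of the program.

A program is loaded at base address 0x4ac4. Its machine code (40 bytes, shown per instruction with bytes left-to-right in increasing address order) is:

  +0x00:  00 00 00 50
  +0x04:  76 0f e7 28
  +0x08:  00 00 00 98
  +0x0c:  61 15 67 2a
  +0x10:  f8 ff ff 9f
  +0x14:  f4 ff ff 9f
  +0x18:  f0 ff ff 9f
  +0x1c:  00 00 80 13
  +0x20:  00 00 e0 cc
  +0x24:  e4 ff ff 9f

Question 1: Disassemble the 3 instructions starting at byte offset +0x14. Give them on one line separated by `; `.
off 0x14: read f4 ff ff 9f as little → 0x9ffffff4
  opcode bits[31:27]=0x13: bne/J
  imm: (w>>0)&0x7ffffff=0x7fffff4 (s27→-12) → $-12
off 0x18: read f0 ff ff 9f as little → 0x9ffffff0
  opcode bits[31:27]=0x13: bne/J
  imm: (w>>0)&0x7ffffff=0x7fffff0 (s27→-16) → $-16
off 0x1c: read 00 00 80 13 as little → 0x13800000
  opcode bits[31:27]=0x2: dec/R
  rd: (w>>23)&0xf=0x7 → m

bne $-12; bne $-16; dec m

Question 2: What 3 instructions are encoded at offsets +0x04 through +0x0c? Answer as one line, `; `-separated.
@+04  little-endian(76 0f e7 28) = 0x28e70f76
  top 5b → 0x5 → shli [RI]
  [26:23] rd=1 = b
  [22:0] imm=6754166 = $6754166
@+08  little-endian(00 00 00 98) = 0x98000000
  top 5b → 0x13 → bne [J]
  [26:0] imm=0 = $0
@+0c  little-endian(61 15 67 2a) = 0x2a671561
  top 5b → 0x5 → shli [RI]
  [26:23] rd=4 = e
  [22:0] imm=6755681 = $6755681

shli b, $6754166; bne $0; shli e, $6755681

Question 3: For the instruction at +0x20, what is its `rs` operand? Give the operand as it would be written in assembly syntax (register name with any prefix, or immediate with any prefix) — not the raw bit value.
s

[20] 00 00 e0 cc → 0xcce00000
  op=0xcce00000>>27=0x19 ⇒ sum (RR)
  rd@[26:23]=0x9 ⇒ x
  rs@[22:19]=0xc ⇒ s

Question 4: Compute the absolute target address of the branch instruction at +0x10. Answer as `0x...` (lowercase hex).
[10] f8 ff ff 9f → 0x9ffffff8
  op=0x9ffffff8>>27=0x13 ⇒ bne (J)
  imm: (w>>0)&0x7ffffff=0x7fffff8 (s27→-8) → $-8
  target = base 0x4ac4 + off 0x10 + 4 + imm -8 = 0x4ad0

0x4ad0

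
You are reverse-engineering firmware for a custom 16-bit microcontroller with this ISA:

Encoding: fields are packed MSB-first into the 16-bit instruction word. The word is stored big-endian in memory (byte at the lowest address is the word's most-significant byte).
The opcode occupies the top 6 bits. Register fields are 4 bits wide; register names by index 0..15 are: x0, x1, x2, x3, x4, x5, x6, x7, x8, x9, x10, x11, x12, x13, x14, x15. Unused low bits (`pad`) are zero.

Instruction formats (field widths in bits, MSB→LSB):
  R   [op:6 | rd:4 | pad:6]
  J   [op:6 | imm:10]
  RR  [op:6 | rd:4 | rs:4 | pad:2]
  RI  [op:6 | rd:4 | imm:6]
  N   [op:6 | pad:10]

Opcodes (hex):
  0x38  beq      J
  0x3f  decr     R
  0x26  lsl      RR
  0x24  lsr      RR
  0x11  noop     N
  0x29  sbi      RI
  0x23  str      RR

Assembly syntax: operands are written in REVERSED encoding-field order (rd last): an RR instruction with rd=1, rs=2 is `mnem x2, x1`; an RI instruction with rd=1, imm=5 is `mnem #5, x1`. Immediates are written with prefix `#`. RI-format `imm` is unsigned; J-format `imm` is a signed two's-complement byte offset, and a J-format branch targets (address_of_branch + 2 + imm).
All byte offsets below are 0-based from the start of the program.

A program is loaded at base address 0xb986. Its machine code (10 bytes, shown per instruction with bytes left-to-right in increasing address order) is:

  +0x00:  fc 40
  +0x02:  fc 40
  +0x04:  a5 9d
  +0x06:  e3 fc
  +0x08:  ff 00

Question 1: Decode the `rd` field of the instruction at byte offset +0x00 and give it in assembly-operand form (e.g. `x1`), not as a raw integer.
[00] fc 40 → 0xfc40
  op=0xfc40>>10=0x3f ⇒ decr (R)
  rd@[9:6]=0x1 ⇒ x1

x1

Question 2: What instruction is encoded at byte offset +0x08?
+0x08: ff 00 ⇒ word 0xff00 (big)
  top 6b → 0x3f → decr [R]
  [9:6] rd=12 = x12

decr x12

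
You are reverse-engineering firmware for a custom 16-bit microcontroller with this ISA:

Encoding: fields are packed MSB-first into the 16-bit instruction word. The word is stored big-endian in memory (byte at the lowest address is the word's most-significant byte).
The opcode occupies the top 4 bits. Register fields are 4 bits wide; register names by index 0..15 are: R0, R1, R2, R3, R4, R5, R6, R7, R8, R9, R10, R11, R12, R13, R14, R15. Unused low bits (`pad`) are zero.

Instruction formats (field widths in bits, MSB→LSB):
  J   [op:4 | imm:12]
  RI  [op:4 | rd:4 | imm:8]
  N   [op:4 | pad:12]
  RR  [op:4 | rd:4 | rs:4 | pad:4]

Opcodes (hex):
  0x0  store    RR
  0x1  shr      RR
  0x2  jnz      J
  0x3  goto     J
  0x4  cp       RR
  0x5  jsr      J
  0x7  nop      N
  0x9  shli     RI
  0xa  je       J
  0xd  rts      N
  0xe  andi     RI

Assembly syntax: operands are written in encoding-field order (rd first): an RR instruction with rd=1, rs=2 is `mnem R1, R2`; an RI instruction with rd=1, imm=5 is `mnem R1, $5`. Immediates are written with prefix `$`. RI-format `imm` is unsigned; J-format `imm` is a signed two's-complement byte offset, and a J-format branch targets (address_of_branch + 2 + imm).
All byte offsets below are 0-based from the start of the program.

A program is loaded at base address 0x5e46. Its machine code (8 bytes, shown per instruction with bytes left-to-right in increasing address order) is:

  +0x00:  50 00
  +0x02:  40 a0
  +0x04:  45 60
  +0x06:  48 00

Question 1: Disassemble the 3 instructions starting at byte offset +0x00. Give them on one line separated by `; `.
[00] 50 00 → 0x5000
  op=0x5000>>12=0x5 ⇒ jsr (J)
  imm: (w>>0)&0xfff=0x0 → $0
[02] 40 a0 → 0x40a0
  op=0x40a0>>12=0x4 ⇒ cp (RR)
  rd: (w>>8)&0xf=0x0 → R0
  rs: (w>>4)&0xf=0xa → R10
[04] 45 60 → 0x4560
  op=0x4560>>12=0x4 ⇒ cp (RR)
  rd: (w>>8)&0xf=0x5 → R5
  rs: (w>>4)&0xf=0x6 → R6

jsr $0; cp R0, R10; cp R5, R6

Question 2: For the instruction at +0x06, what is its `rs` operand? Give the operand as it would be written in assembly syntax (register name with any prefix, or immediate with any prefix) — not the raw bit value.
R0

+0x06: 48 00 ⇒ word 0x4800 (big)
  op=0x4800>>12=0x4 ⇒ cp (RR)
  rd@[11:8]=0x8 ⇒ R8
  rs@[7:4]=0x0 ⇒ R0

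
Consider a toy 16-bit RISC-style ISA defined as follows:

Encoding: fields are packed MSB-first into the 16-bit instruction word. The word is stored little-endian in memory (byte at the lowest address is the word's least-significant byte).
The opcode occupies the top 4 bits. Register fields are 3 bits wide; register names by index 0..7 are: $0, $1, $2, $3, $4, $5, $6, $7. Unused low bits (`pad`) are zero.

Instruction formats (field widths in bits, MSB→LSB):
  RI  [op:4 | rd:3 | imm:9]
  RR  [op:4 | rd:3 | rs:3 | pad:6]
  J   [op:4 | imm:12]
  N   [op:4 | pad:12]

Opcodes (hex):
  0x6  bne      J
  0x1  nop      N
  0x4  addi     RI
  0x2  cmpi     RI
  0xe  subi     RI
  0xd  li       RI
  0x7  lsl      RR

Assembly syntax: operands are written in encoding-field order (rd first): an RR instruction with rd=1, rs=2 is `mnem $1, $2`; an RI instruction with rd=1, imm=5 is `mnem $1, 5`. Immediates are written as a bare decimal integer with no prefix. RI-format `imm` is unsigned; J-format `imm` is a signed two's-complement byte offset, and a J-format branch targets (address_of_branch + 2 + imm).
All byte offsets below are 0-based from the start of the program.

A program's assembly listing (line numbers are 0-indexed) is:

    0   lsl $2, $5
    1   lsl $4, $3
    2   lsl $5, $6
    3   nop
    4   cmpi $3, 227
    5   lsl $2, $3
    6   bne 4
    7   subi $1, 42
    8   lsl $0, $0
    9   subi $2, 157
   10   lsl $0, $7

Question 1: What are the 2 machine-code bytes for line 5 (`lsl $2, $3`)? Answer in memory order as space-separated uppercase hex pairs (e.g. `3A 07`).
L5: lsl op=0x7:4|rd=2:3|rs=3:3|pad=0:6 ⇒ 0x74c0 ⇒ little c0 74

C0 74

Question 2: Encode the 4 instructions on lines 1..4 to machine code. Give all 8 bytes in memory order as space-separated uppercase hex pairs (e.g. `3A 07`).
L1: lsl op=0x7:4|rd=4:3|rs=3:3|pad=0:6 ⇒ 0x78c0 ⇒ little c0 78
L2: lsl op=0x7:4|rd=5:3|rs=6:3|pad=0:6 ⇒ 0x7b80 ⇒ little 80 7b
L3: nop op=0x1:4|pad=0:12 ⇒ 0x1000 ⇒ little 00 10
L4: cmpi op=0x2:4|rd=3:3|imm=227:9 ⇒ 0x26e3 ⇒ little e3 26

C0 78 80 7B 00 10 E3 26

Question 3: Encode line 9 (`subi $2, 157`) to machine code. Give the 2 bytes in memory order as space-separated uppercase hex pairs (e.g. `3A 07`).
line 9 (subi): pack op=0xe:4|rd=2:3|imm=157:9 = 0xe49d; little→ 9d e4

9D E4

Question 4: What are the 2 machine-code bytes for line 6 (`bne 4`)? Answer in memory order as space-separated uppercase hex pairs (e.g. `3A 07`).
04 60

line 6 (bne): pack op=0x6:4|imm=4:12 = 0x6004; little→ 04 60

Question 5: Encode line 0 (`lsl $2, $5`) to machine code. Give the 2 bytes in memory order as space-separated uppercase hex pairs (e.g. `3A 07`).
40 75

0. lsl fields op=0x7:4|rd=2:3|rs=5:3|pad=0:6 → word 7540h → 40 75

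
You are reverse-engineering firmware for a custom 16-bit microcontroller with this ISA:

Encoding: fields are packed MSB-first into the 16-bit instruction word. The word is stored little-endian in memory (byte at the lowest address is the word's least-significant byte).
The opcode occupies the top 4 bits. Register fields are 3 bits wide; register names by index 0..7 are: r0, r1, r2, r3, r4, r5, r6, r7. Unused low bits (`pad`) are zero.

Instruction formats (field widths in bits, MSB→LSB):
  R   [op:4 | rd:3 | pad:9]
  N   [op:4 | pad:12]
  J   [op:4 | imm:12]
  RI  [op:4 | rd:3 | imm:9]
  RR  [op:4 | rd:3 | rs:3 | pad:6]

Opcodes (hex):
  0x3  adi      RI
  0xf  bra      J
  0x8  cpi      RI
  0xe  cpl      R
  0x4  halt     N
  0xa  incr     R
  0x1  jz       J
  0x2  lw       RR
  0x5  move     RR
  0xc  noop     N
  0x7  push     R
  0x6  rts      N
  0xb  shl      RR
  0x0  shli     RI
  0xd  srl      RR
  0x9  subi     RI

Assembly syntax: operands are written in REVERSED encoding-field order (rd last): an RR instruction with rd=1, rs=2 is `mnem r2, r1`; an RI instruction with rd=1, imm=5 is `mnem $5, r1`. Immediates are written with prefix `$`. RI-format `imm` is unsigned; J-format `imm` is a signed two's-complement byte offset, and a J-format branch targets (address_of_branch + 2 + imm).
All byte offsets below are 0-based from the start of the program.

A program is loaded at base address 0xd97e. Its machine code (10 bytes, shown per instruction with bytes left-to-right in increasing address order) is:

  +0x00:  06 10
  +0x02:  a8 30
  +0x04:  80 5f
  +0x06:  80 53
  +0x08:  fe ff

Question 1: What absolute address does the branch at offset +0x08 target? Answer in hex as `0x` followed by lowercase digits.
+0x08: fe ff ⇒ word 0xfffe (little)
  top 4b → 0xf → bra [J]
  [11:0] imm=4094 (s12→-2) = $-2
  target = base 0xd97e + off 0x08 + 2 + imm -2 = 0xd986

0xd986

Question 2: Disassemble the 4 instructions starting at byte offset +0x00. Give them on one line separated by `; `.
@+00  little-endian(06 10) = 0x1006
  top 4b → 0x1 → jz [J]
  imm@[11:0]=0x6 ⇒ $6
@+02  little-endian(a8 30) = 0x30a8
  top 4b → 0x3 → adi [RI]
  rd@[11:9]=0x0 ⇒ r0
  imm@[8:0]=0xa8 ⇒ $168
@+04  little-endian(80 5f) = 0x5f80
  top 4b → 0x5 → move [RR]
  rd@[11:9]=0x7 ⇒ r7
  rs@[8:6]=0x6 ⇒ r6
@+06  little-endian(80 53) = 0x5380
  top 4b → 0x5 → move [RR]
  rd@[11:9]=0x1 ⇒ r1
  rs@[8:6]=0x6 ⇒ r6

jz $6; adi $168, r0; move r6, r7; move r6, r1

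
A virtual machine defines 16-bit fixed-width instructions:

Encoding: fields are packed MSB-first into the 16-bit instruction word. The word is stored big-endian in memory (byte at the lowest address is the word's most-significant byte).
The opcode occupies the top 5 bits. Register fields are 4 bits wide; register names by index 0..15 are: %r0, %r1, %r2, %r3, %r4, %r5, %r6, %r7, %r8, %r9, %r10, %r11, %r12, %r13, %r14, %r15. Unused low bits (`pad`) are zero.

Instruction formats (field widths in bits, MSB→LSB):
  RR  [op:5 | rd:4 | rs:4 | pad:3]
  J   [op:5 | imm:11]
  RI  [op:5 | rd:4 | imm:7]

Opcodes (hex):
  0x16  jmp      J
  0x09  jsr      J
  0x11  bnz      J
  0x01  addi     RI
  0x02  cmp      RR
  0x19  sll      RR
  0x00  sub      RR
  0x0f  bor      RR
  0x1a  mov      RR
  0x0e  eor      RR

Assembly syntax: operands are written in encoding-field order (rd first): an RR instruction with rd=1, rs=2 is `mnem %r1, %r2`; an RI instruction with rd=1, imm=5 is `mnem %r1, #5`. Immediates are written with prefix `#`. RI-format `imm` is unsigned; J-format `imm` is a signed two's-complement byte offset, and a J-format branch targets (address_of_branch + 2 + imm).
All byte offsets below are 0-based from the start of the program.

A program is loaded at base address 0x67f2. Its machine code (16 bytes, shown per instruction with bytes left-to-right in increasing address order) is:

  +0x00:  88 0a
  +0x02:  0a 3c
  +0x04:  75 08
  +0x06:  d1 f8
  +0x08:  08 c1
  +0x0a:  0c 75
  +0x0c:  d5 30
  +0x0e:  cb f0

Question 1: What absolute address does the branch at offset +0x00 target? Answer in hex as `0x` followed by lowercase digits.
@+00  big-endian(88 0a) = 0x880a
  opcode bits[15:11]=0x11: bnz/J
  [10:0] imm=10 = #10
  target = base 0x67f2 + off 0x00 + 2 + imm 10 = 0x67fe

0x67fe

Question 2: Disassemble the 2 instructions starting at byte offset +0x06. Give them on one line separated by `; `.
@+06  big-endian(d1 f8) = 0xd1f8
  op=0xd1f8>>11=0x1a ⇒ mov (RR)
  rd: (w>>7)&0xf=0x3 → %r3
  rs: (w>>3)&0xf=0xf → %r15
@+08  big-endian(08 c1) = 0x08c1
  op=0x08c1>>11=0x1 ⇒ addi (RI)
  rd: (w>>7)&0xf=0x1 → %r1
  imm: (w>>0)&0x7f=0x41 → #65

mov %r3, %r15; addi %r1, #65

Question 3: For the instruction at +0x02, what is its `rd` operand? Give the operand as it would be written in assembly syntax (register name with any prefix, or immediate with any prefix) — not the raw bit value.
%r4

off 0x02: read 0a 3c as big → 0x0a3c
  opcode bits[15:11]=0x1: addi/RI
  rd: (w>>7)&0xf=0x4 → %r4
  imm: (w>>0)&0x7f=0x3c → #60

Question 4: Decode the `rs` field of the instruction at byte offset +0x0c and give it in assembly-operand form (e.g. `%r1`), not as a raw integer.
%r6

off 0x0c: read d5 30 as big → 0xd530
  top 5b → 0x1a → mov [RR]
  [10:7] rd=10 = %r10
  [6:3] rs=6 = %r6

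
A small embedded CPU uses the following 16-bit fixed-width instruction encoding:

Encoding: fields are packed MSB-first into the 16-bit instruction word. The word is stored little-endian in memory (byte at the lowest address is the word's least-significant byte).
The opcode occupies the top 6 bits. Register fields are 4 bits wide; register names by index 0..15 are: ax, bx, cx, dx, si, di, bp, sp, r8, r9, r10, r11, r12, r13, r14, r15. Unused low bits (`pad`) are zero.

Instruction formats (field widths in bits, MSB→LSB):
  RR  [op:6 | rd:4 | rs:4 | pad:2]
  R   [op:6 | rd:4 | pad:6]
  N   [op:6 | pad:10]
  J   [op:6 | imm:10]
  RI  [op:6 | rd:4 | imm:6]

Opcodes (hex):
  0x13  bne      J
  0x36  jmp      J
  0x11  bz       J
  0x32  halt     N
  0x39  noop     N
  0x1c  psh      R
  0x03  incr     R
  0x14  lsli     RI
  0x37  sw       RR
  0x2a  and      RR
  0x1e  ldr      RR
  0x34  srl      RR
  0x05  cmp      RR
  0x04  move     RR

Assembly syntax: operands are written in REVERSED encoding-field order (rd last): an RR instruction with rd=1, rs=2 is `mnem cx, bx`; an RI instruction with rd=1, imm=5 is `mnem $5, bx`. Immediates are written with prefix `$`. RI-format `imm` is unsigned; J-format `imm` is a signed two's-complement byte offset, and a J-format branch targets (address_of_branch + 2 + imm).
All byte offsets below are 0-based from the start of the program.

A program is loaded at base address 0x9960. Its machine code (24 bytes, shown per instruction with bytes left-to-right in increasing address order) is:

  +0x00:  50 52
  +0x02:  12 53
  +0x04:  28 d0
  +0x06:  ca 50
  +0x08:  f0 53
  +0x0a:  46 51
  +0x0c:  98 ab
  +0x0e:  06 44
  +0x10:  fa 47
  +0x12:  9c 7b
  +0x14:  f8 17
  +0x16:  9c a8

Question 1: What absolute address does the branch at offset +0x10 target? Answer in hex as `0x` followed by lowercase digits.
0x996c

off 0x10: read fa 47 as little → 0x47fa
  opcode bits[15:10]=0x11: bz/J
  [9:0] imm=1018 (s10→-6) = $-6
  target = base 0x9960 + off 0x10 + 2 + imm -6 = 0x996c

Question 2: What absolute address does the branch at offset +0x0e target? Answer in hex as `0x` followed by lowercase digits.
[0e] 06 44 → 0x4406
  top 6b → 0x11 → bz [J]
  imm: (w>>0)&0x3ff=0x6 → $6
  target = base 0x9960 + off 0x0e + 2 + imm 6 = 0x9976

0x9976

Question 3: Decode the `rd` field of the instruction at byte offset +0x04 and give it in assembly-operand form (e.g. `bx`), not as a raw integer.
[04] 28 d0 → 0xd028
  top 6b → 0x34 → srl [RR]
  [9:6] rd=0 = ax
  [5:2] rs=10 = r10

ax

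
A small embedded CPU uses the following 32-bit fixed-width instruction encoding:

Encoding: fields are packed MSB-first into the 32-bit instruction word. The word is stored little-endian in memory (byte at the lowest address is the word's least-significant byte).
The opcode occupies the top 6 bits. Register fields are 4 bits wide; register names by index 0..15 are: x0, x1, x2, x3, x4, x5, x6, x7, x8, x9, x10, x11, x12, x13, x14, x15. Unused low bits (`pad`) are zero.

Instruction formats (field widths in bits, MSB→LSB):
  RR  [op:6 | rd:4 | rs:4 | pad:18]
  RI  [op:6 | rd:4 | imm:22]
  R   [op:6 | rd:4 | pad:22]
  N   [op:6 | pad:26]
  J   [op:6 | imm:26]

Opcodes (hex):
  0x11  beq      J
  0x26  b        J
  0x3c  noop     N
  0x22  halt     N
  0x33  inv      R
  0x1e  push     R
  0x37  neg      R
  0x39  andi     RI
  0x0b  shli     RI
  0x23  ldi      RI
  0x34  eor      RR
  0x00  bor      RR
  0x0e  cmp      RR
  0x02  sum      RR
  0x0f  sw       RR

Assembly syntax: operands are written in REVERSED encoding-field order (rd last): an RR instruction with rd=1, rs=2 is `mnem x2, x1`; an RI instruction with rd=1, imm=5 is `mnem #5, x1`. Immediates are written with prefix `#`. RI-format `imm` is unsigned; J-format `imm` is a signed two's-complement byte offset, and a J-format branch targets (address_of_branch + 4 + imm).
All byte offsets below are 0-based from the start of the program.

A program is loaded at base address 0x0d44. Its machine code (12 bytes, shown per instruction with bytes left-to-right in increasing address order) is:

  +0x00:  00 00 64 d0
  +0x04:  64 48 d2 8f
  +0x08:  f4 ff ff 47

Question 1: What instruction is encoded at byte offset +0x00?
off 0x00: read 00 00 64 d0 as little → 0xd0640000
  op=0xd0640000>>26=0x34 ⇒ eor (RR)
  rd: (w>>22)&0xf=0x1 → x1
  rs: (w>>18)&0xf=0x9 → x9

eor x9, x1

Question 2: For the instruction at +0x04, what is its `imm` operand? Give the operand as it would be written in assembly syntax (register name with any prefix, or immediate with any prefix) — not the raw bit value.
#1198180

@+04  little-endian(64 48 d2 8f) = 0x8fd24864
  opcode bits[31:26]=0x23: ldi/RI
  [25:22] rd=15 = x15
  [21:0] imm=1198180 = #1198180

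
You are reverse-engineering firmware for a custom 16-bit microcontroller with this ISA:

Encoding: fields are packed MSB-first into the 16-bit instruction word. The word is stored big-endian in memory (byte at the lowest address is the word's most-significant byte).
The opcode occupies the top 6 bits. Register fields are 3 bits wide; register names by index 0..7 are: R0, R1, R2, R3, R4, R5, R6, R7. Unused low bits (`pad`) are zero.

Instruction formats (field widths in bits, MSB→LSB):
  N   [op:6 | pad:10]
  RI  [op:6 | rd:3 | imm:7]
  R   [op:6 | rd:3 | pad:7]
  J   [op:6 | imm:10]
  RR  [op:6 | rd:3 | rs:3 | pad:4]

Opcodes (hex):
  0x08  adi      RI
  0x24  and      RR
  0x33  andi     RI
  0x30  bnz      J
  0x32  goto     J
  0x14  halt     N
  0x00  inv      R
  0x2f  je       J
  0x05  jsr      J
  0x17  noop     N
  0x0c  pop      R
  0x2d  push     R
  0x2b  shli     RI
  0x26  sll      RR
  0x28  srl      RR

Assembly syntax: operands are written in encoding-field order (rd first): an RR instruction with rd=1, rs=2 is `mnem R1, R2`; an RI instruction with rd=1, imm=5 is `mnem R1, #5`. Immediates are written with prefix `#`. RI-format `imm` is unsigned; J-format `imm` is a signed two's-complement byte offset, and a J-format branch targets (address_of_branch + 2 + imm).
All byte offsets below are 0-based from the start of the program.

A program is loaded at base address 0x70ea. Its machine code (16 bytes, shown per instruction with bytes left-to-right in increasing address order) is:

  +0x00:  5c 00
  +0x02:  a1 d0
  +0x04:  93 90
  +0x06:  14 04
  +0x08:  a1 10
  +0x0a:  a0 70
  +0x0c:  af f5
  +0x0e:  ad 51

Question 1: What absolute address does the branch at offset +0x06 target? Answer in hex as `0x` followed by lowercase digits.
0x70f6

off 0x06: read 14 04 as big → 0x1404
  opcode bits[15:10]=0x5: jsr/J
  [9:0] imm=4 = #4
  target = base 0x70ea + off 0x06 + 2 + imm 4 = 0x70f6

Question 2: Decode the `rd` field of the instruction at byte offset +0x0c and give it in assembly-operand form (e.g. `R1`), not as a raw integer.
off 0x0c: read af f5 as big → 0xaff5
  top 6b → 0x2b → shli [RI]
  rd@[9:7]=0x7 ⇒ R7
  imm@[6:0]=0x75 ⇒ #117

R7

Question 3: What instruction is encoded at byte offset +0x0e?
shli R2, #81

+0x0e: ad 51 ⇒ word 0xad51 (big)
  top 6b → 0x2b → shli [RI]
  rd: (w>>7)&0x7=0x2 → R2
  imm: (w>>0)&0x7f=0x51 → #81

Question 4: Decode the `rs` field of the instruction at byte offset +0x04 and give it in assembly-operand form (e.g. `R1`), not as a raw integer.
@+04  big-endian(93 90) = 0x9390
  opcode bits[15:10]=0x24: and/RR
  rd@[9:7]=0x7 ⇒ R7
  rs@[6:4]=0x1 ⇒ R1

R1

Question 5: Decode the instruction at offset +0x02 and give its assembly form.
off 0x02: read a1 d0 as big → 0xa1d0
  top 6b → 0x28 → srl [RR]
  [9:7] rd=3 = R3
  [6:4] rs=5 = R5

srl R3, R5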